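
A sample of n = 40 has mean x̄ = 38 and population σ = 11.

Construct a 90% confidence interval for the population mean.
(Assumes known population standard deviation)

Answer: (35.1389, 40.8611)

Derivation:
Confidence level: 90%, α = 0.1
z_0.05 = 1.645
SE = σ/√n = 11/√40 = 1.7393
Margin of error = 1.645 × 1.7393 = 2.8611
CI: x̄ ± margin = 38 ± 2.8611
CI: (35.1389, 40.8611)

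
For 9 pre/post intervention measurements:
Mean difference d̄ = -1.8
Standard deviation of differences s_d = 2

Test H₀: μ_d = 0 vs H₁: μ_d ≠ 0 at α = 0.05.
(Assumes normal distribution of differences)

df = n - 1 = 8
SE = s_d/√n = 2/√9 = 0.6667
t = d̄/SE = -1.8/0.6667 = -2.6999
Critical value: t_{0.025,8} = ±2.306
p-value ≈ 0.0271
Decision: reject H₀

Answer: t = -2.6999, reject H₀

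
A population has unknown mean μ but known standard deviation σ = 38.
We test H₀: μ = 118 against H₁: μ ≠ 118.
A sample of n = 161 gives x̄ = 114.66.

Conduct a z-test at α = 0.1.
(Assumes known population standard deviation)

Standard error: SE = σ/√n = 38/√161 = 2.9948
z-statistic: z = (x̄ - μ₀)/SE = (114.66 - 118)/2.9948 = -1.1153
Critical value: ±1.645
p-value = 0.2647
Decision: fail to reject H₀

Answer: z = -1.1153, fail to reject H₀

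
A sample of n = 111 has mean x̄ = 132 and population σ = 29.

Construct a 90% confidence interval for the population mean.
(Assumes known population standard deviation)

Confidence level: 90%, α = 0.1
z_0.05 = 1.645
SE = σ/√n = 29/√111 = 2.7526
Margin of error = 1.645 × 2.7526 = 4.5280
CI: x̄ ± margin = 132 ± 4.5280
CI: (127.4720, 136.5280)

Answer: (127.4720, 136.5280)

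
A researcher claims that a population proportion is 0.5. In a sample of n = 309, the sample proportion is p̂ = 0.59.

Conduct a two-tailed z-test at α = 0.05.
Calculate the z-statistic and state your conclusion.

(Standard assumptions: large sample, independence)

Answer: z = 3.1641, reject H₀

Derivation:
H₀: p = 0.5, H₁: p ≠ 0.5
Standard error: SE = √(p₀(1-p₀)/n) = √(0.5×0.5/309) = 0.028444
z-statistic: z = (p̂ - p₀)/SE = (0.59 - 0.5)/0.028444 = 3.1641
Critical value: z_0.025 = ±1.960
p-value = 0.0016
Decision: reject H₀ at α = 0.05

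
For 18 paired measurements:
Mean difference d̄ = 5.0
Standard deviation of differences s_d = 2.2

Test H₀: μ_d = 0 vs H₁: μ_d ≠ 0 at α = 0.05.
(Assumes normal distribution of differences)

Answer: t = 9.6432, reject H₀

Derivation:
df = n - 1 = 17
SE = s_d/√n = 2.2/√18 = 0.5185
t = d̄/SE = 5.0/0.5185 = 9.6432
Critical value: t_{0.025,17} = ±2.110
p-value < 0.0001
Decision: reject H₀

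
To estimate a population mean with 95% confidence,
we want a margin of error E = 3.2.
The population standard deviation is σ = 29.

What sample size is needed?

Answer: n = 316

Derivation:
z_0.025 = 1.960
n = (z×σ/E)² = (1.960×29/3.2)²
n = 315.5064
Round up: n = 316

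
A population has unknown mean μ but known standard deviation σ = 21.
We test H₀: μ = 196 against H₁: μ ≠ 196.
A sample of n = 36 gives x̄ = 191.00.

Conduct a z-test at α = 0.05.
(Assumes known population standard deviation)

Answer: z = -1.4286, fail to reject H₀

Derivation:
Standard error: SE = σ/√n = 21/√36 = 3.5000
z-statistic: z = (x̄ - μ₀)/SE = (191.00 - 196)/3.5000 = -1.4286
Critical value: ±1.960
p-value = 0.1531
Decision: fail to reject H₀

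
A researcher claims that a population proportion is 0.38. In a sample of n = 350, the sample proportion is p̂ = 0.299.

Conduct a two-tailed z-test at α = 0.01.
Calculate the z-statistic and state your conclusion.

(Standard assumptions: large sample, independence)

H₀: p = 0.38, H₁: p ≠ 0.38
Standard error: SE = √(p₀(1-p₀)/n) = √(0.38×0.62/350) = 0.025945
z-statistic: z = (p̂ - p₀)/SE = (0.299 - 0.38)/0.025945 = -3.1220
Critical value: z_0.005 = ±2.576
p-value = 0.0018
Decision: reject H₀ at α = 0.01

Answer: z = -3.1220, reject H₀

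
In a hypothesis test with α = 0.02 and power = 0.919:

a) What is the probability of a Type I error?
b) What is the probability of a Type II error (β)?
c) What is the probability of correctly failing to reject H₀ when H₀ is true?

Answer: a) 0.02, b) 0.081, c) 0.98

Derivation:
a) Type I error probability = α = 0.02
b) Power = P(reject H₀ | H₁ true) = 1 - β = 0.919, so Type II error probability = β = 1 - Power = 0.081
c) P(fail to reject H₀ | H₀ true) = 1 - α = 0.98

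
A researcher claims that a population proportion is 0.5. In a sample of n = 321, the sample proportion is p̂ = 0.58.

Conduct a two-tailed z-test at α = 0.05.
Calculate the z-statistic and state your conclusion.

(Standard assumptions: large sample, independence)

H₀: p = 0.5, H₁: p ≠ 0.5
Standard error: SE = √(p₀(1-p₀)/n) = √(0.5×0.5/321) = 0.027907
z-statistic: z = (p̂ - p₀)/SE = (0.58 - 0.5)/0.027907 = 2.8667
Critical value: z_0.025 = ±1.960
p-value = 0.0041
Decision: reject H₀ at α = 0.05

Answer: z = 2.8667, reject H₀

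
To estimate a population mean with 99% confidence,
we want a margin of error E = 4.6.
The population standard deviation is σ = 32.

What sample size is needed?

Answer: n = 322

Derivation:
z_0.005 = 2.576
n = (z×σ/E)² = (2.576×32/4.6)²
n = 321.1264
Round up: n = 322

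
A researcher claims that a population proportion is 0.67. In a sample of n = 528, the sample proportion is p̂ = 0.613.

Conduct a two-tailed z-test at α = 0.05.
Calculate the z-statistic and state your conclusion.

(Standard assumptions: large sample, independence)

H₀: p = 0.67, H₁: p ≠ 0.67
Standard error: SE = √(p₀(1-p₀)/n) = √(0.67×0.33/528) = 0.020463
z-statistic: z = (p̂ - p₀)/SE = (0.613 - 0.67)/0.020463 = -2.7855
Critical value: z_0.025 = ±1.960
p-value = 0.0053
Decision: reject H₀ at α = 0.05

Answer: z = -2.7855, reject H₀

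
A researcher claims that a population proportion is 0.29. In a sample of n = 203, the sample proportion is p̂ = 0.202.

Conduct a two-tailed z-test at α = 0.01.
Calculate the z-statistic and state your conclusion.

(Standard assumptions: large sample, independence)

Answer: z = -2.7631, reject H₀

Derivation:
H₀: p = 0.29, H₁: p ≠ 0.29
Standard error: SE = √(p₀(1-p₀)/n) = √(0.29×0.71/203) = 0.031848
z-statistic: z = (p̂ - p₀)/SE = (0.202 - 0.29)/0.031848 = -2.7631
Critical value: z_0.005 = ±2.576
p-value = 0.0057
Decision: reject H₀ at α = 0.01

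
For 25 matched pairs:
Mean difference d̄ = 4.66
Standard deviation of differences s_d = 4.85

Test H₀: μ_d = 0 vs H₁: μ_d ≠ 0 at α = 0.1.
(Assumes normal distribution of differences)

df = n - 1 = 24
SE = s_d/√n = 4.85/√25 = 0.9700
t = d̄/SE = 4.66/0.9700 = 4.8041
Critical value: t_{0.05,24} = ±1.711
p-value ≈ 0.0001
Decision: reject H₀

Answer: t = 4.8041, reject H₀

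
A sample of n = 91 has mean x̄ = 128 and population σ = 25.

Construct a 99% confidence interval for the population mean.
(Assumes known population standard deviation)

Confidence level: 99%, α = 0.01
z_0.005 = 2.576
SE = σ/√n = 25/√91 = 2.6207
Margin of error = 2.576 × 2.6207 = 6.7509
CI: x̄ ± margin = 128 ± 6.7509
CI: (121.2491, 134.7509)

Answer: (121.2491, 134.7509)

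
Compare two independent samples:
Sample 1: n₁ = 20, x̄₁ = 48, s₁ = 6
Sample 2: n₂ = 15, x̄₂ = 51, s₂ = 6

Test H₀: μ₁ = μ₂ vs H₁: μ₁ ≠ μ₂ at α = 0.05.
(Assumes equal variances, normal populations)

Pooled variance: s²_p = [19×6² + 14×6²]/(33) = 36.0000
s_p = 6.0000
SE = s_p×√(1/n₁ + 1/n₂) = 6.0000×√(1/20 + 1/15) = 2.0494
t = (x̄₁ - x̄₂)/SE = (48 - 51)/2.0494 = -1.4638
df = 33, t-critical = ±2.035
Decision: fail to reject H₀

Answer: t = -1.4638, fail to reject H₀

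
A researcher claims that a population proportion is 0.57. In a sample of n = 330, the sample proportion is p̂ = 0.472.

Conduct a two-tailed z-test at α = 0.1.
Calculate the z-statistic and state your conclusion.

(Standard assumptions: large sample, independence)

Answer: z = -3.5959, reject H₀

Derivation:
H₀: p = 0.57, H₁: p ≠ 0.57
Standard error: SE = √(p₀(1-p₀)/n) = √(0.57×0.43/330) = 0.027253
z-statistic: z = (p̂ - p₀)/SE = (0.472 - 0.57)/0.027253 = -3.5959
Critical value: z_0.05 = ±1.645
p-value = 0.0003
Decision: reject H₀ at α = 0.1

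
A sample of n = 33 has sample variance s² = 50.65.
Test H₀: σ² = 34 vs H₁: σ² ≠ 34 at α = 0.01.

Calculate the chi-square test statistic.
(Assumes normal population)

df = n - 1 = 32
χ² = (n-1)s²/σ₀² = 32×50.65/34 = 47.6706
Critical values: χ²_{0.995,32} = 15.134, χ²_{0.005,32} = 56.328
Rejection region: χ² < 15.134 or χ² > 56.328
Decision: fail to reject H₀

Answer: χ² = 47.6706, fail to reject H₀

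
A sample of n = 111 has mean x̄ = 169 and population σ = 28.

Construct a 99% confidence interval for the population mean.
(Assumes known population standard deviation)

Answer: (162.1540, 175.8460)

Derivation:
Confidence level: 99%, α = 0.01
z_0.005 = 2.576
SE = σ/√n = 28/√111 = 2.6576
Margin of error = 2.576 × 2.6576 = 6.8460
CI: x̄ ± margin = 169 ± 6.8460
CI: (162.1540, 175.8460)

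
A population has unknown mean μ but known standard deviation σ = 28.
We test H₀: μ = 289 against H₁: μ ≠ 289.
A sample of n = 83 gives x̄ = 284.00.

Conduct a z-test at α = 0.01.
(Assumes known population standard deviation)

Answer: z = -1.6269, fail to reject H₀

Derivation:
Standard error: SE = σ/√n = 28/√83 = 3.0734
z-statistic: z = (x̄ - μ₀)/SE = (284.00 - 289)/3.0734 = -1.6269
Critical value: ±2.576
p-value = 0.1038
Decision: fail to reject H₀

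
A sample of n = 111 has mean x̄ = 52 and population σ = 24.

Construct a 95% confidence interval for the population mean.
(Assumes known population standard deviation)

Answer: (47.5351, 56.4649)

Derivation:
Confidence level: 95%, α = 0.05
z_0.025 = 1.960
SE = σ/√n = 24/√111 = 2.2780
Margin of error = 1.960 × 2.2780 = 4.4649
CI: x̄ ± margin = 52 ± 4.4649
CI: (47.5351, 56.4649)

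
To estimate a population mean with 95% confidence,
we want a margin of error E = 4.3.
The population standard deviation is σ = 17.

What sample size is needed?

z_0.025 = 1.960
n = (z×σ/E)² = (1.960×17/4.3)²
n = 60.0445
Round up: n = 61

Answer: n = 61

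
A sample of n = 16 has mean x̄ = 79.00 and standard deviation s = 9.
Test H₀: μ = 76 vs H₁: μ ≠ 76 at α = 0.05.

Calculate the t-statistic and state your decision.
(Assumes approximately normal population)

Answer: t = 1.3333, fail to reject H₀

Derivation:
df = n - 1 = 15
SE = s/√n = 9/√16 = 2.2500
t = (x̄ - μ₀)/SE = (79.00 - 76)/2.2500 = 1.3333
Critical value: t_{0.025,15} = ±2.131
p-value ≈ 0.2023
Decision: fail to reject H₀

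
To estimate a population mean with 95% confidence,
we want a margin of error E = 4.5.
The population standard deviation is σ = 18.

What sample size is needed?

Answer: n = 62

Derivation:
z_0.025 = 1.960
n = (z×σ/E)² = (1.960×18/4.5)²
n = 61.4656
Round up: n = 62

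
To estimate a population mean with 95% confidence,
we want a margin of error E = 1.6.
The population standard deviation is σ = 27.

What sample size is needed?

z_0.025 = 1.960
n = (z×σ/E)² = (1.960×27/1.6)²
n = 1093.9556
Round up: n = 1094

Answer: n = 1094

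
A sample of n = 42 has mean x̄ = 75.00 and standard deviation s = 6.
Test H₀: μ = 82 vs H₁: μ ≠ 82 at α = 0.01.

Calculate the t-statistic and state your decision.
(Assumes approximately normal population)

Answer: t = -7.5610, reject H₀

Derivation:
df = n - 1 = 41
SE = s/√n = 6/√42 = 0.9258
t = (x̄ - μ₀)/SE = (75.00 - 82)/0.9258 = -7.5610
Critical value: t_{0.005,41} = ±2.701
p-value < 0.0001
Decision: reject H₀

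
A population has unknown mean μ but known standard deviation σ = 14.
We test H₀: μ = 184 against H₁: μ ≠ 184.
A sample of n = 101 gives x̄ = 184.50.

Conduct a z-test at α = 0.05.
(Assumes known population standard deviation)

Answer: z = 0.3589, fail to reject H₀

Derivation:
Standard error: SE = σ/√n = 14/√101 = 1.3931
z-statistic: z = (x̄ - μ₀)/SE = (184.50 - 184)/1.3931 = 0.3589
Critical value: ±1.960
p-value = 0.7197
Decision: fail to reject H₀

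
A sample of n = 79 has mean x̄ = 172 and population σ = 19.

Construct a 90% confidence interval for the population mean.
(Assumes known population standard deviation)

Confidence level: 90%, α = 0.1
z_0.05 = 1.645
SE = σ/√n = 19/√79 = 2.1377
Margin of error = 1.645 × 2.1377 = 3.5165
CI: x̄ ± margin = 172 ± 3.5165
CI: (168.4835, 175.5165)

Answer: (168.4835, 175.5165)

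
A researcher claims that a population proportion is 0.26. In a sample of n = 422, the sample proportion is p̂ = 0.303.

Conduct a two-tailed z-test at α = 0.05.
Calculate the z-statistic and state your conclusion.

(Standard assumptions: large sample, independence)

Answer: z = 2.0139, reject H₀

Derivation:
H₀: p = 0.26, H₁: p ≠ 0.26
Standard error: SE = √(p₀(1-p₀)/n) = √(0.26×0.74/422) = 0.021352
z-statistic: z = (p̂ - p₀)/SE = (0.303 - 0.26)/0.021352 = 2.0139
Critical value: z_0.025 = ±1.960
p-value = 0.0440
Decision: reject H₀ at α = 0.05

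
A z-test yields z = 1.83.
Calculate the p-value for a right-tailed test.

Answer: p-value ≈ 0.0336

Derivation:
For z = 1.83:
p = P(Z > 1.83) = 1 - Φ(1.83) = 0.0336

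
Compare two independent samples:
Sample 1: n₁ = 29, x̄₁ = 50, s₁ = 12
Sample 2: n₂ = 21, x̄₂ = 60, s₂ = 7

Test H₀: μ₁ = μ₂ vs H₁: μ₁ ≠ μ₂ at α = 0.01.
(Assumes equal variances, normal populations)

Answer: t = -3.4154, reject H₀

Derivation:
Pooled variance: s²_p = [28×12² + 20×7²]/(48) = 104.4167
s_p = 10.2184
SE = s_p×√(1/n₁ + 1/n₂) = 10.2184×√(1/29 + 1/21) = 2.9279
t = (x̄₁ - x̄₂)/SE = (50 - 60)/2.9279 = -3.4154
df = 48, t-critical = ±2.682
Decision: reject H₀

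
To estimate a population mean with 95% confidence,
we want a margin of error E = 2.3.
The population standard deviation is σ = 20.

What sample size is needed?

z_0.025 = 1.960
n = (z×σ/E)² = (1.960×20/2.3)²
n = 290.4802
Round up: n = 291

Answer: n = 291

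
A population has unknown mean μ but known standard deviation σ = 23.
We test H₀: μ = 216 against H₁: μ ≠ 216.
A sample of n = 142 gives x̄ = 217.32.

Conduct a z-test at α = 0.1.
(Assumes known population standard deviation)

Answer: z = 0.6839, fail to reject H₀

Derivation:
Standard error: SE = σ/√n = 23/√142 = 1.9301
z-statistic: z = (x̄ - μ₀)/SE = (217.32 - 216)/1.9301 = 0.6839
Critical value: ±1.645
p-value = 0.4940
Decision: fail to reject H₀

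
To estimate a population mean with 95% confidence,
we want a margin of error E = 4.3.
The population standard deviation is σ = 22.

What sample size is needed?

Answer: n = 101

Derivation:
z_0.025 = 1.960
n = (z×σ/E)² = (1.960×22/4.3)²
n = 100.5589
Round up: n = 101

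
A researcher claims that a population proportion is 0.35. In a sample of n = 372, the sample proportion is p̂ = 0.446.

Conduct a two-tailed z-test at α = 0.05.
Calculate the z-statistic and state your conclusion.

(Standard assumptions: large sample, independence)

H₀: p = 0.35, H₁: p ≠ 0.35
Standard error: SE = √(p₀(1-p₀)/n) = √(0.35×0.65/372) = 0.024730
z-statistic: z = (p̂ - p₀)/SE = (0.446 - 0.35)/0.024730 = 3.8819
Critical value: z_0.025 = ±1.960
p-value = 0.0001
Decision: reject H₀ at α = 0.05

Answer: z = 3.8819, reject H₀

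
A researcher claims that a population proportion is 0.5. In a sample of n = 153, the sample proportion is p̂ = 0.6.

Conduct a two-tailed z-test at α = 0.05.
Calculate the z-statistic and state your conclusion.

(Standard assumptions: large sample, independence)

Answer: z = 2.4738, reject H₀

Derivation:
H₀: p = 0.5, H₁: p ≠ 0.5
Standard error: SE = √(p₀(1-p₀)/n) = √(0.5×0.5/153) = 0.040423
z-statistic: z = (p̂ - p₀)/SE = (0.6 - 0.5)/0.040423 = 2.4738
Critical value: z_0.025 = ±1.960
p-value = 0.0134
Decision: reject H₀ at α = 0.05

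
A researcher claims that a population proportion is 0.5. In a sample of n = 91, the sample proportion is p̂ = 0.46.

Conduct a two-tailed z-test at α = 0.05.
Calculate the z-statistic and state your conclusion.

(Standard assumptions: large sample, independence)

H₀: p = 0.5, H₁: p ≠ 0.5
Standard error: SE = √(p₀(1-p₀)/n) = √(0.5×0.5/91) = 0.052414
z-statistic: z = (p̂ - p₀)/SE = (0.46 - 0.5)/0.052414 = -0.7632
Critical value: z_0.025 = ±1.960
p-value = 0.4453
Decision: fail to reject H₀ at α = 0.05

Answer: z = -0.7632, fail to reject H₀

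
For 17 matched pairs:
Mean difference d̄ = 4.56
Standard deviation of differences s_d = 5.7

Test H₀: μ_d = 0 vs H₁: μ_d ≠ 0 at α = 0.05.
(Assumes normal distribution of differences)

Answer: t = 3.2984, reject H₀

Derivation:
df = n - 1 = 16
SE = s_d/√n = 5.7/√17 = 1.3825
t = d̄/SE = 4.56/1.3825 = 3.2984
Critical value: t_{0.025,16} = ±2.120
p-value ≈ 0.0045
Decision: reject H₀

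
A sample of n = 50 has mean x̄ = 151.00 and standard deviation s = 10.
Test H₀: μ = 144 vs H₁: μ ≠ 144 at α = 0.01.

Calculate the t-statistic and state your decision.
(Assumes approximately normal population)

df = n - 1 = 49
SE = s/√n = 10/√50 = 1.4142
t = (x̄ - μ₀)/SE = (151.00 - 144)/1.4142 = 4.9498
Critical value: t_{0.005,49} = ±2.680
p-value < 0.0001
Decision: reject H₀

Answer: t = 4.9498, reject H₀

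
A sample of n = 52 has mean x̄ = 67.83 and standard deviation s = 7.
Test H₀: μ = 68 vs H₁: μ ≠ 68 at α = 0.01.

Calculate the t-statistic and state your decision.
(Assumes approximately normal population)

Answer: t = -0.1751, fail to reject H₀

Derivation:
df = n - 1 = 51
SE = s/√n = 7/√52 = 0.9707
t = (x̄ - μ₀)/SE = (67.83 - 68)/0.9707 = -0.1751
Critical value: t_{0.005,51} = ±2.676
p-value ≈ 0.8617
Decision: fail to reject H₀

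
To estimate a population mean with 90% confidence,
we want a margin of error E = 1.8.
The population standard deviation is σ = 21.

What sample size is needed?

Answer: n = 369

Derivation:
z_0.05 = 1.645
n = (z×σ/E)² = (1.645×21/1.8)²
n = 368.3201
Round up: n = 369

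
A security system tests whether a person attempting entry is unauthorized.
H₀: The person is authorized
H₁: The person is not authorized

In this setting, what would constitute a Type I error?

Answer: Denying entry to an authorized person

Derivation:
A Type I error (probability α) occurs when we reject a true H₀.
A Type II error (probability β) occurs when we fail to reject a false H₀.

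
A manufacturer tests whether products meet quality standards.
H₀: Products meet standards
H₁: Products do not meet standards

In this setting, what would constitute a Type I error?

A Type I error (probability α) occurs when we reject a true H₀.
A Type II error (probability β) occurs when we fail to reject a false H₀.

Answer: Rejecting good products that actually meet standards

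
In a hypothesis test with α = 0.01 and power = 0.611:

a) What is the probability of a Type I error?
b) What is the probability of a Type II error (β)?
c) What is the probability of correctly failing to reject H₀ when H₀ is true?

Answer: a) 0.01, b) 0.389, c) 0.99

Derivation:
a) Type I error probability = α = 0.01
b) Power = P(reject H₀ | H₁ true) = 1 - β = 0.611, so Type II error probability = β = 1 - Power = 0.389
c) P(fail to reject H₀ | H₀ true) = 1 - α = 0.99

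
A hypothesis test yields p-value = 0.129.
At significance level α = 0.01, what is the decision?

Answer: fail to reject H₀

Derivation:
Compare p-value to α:
0.129 ≥ 0.01
Decision: fail to reject H₀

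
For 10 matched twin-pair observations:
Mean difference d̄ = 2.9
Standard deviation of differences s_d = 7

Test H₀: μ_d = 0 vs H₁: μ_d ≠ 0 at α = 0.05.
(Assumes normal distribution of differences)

Answer: t = 1.3101, fail to reject H₀

Derivation:
df = n - 1 = 9
SE = s_d/√n = 7/√10 = 2.2136
t = d̄/SE = 2.9/2.2136 = 1.3101
Critical value: t_{0.025,9} = ±2.262
p-value ≈ 0.2226
Decision: fail to reject H₀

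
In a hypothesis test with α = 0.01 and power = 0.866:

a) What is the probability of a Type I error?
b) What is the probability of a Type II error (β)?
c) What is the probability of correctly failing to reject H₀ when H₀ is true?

a) Type I error probability = α = 0.01
b) Power = P(reject H₀ | H₁ true) = 1 - β = 0.866, so Type II error probability = β = 1 - Power = 0.134
c) P(fail to reject H₀ | H₀ true) = 1 - α = 0.99

Answer: a) 0.01, b) 0.134, c) 0.99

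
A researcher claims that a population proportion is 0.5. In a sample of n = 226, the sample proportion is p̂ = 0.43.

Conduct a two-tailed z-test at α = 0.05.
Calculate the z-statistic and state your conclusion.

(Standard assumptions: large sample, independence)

Answer: z = -2.1046, reject H₀

Derivation:
H₀: p = 0.5, H₁: p ≠ 0.5
Standard error: SE = √(p₀(1-p₀)/n) = √(0.5×0.5/226) = 0.033260
z-statistic: z = (p̂ - p₀)/SE = (0.43 - 0.5)/0.033260 = -2.1046
Critical value: z_0.025 = ±1.960
p-value = 0.0353
Decision: reject H₀ at α = 0.05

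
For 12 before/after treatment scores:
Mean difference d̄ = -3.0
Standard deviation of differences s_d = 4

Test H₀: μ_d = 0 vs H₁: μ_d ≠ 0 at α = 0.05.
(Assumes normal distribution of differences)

df = n - 1 = 11
SE = s_d/√n = 4/√12 = 1.1547
t = d̄/SE = -3.0/1.1547 = -2.5981
Critical value: t_{0.025,11} = ±2.201
p-value ≈ 0.0248
Decision: reject H₀

Answer: t = -2.5981, reject H₀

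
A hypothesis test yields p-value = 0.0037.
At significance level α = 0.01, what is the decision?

Compare p-value to α:
0.0037 < 0.01
Decision: reject H₀

Answer: reject H₀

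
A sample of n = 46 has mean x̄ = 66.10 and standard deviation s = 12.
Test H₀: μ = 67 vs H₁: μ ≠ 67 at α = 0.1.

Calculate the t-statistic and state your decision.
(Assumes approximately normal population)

df = n - 1 = 45
SE = s/√n = 12/√46 = 1.7693
t = (x̄ - μ₀)/SE = (66.10 - 67)/1.7693 = -0.5087
Critical value: t_{0.05,45} = ±1.679
p-value ≈ 0.6134
Decision: fail to reject H₀

Answer: t = -0.5087, fail to reject H₀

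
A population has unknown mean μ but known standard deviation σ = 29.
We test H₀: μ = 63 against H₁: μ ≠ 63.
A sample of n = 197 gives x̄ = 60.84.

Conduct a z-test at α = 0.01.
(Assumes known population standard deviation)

Standard error: SE = σ/√n = 29/√197 = 2.0662
z-statistic: z = (x̄ - μ₀)/SE = (60.84 - 63)/2.0662 = -1.0454
Critical value: ±2.576
p-value = 0.2958
Decision: fail to reject H₀

Answer: z = -1.0454, fail to reject H₀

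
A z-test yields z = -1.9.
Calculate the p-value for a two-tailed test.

For z = -1.9:
p = 2×P(Z > |-1.9|) = 2×(1 - Φ(1.9)) = 0.0574

Answer: p-value ≈ 0.0574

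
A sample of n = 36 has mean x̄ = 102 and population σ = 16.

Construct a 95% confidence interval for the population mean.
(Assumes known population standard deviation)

Confidence level: 95%, α = 0.05
z_0.025 = 1.960
SE = σ/√n = 16/√36 = 2.6667
Margin of error = 1.960 × 2.6667 = 5.2267
CI: x̄ ± margin = 102 ± 5.2267
CI: (96.7733, 107.2267)

Answer: (96.7733, 107.2267)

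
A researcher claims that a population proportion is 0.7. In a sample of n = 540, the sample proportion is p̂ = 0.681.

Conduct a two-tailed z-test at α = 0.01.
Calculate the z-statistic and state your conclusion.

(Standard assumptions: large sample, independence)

Answer: z = -0.9635, fail to reject H₀

Derivation:
H₀: p = 0.7, H₁: p ≠ 0.7
Standard error: SE = √(p₀(1-p₀)/n) = √(0.7×0.3/540) = 0.019720
z-statistic: z = (p̂ - p₀)/SE = (0.681 - 0.7)/0.019720 = -0.9635
Critical value: z_0.005 = ±2.576
p-value = 0.3353
Decision: fail to reject H₀ at α = 0.01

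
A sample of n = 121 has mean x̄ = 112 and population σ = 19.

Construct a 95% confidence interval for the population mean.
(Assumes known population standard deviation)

Confidence level: 95%, α = 0.05
z_0.025 = 1.960
SE = σ/√n = 19/√121 = 1.7273
Margin of error = 1.960 × 1.7273 = 3.3855
CI: x̄ ± margin = 112 ± 3.3855
CI: (108.6145, 115.3855)

Answer: (108.6145, 115.3855)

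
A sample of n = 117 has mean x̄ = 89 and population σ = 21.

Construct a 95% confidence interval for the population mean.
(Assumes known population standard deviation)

Answer: (85.1947, 92.8053)

Derivation:
Confidence level: 95%, α = 0.05
z_0.025 = 1.960
SE = σ/√n = 21/√117 = 1.9415
Margin of error = 1.960 × 1.9415 = 3.8053
CI: x̄ ± margin = 89 ± 3.8053
CI: (85.1947, 92.8053)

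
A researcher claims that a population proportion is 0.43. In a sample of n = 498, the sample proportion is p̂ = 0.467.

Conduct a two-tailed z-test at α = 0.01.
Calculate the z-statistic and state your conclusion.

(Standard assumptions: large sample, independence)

H₀: p = 0.43, H₁: p ≠ 0.43
Standard error: SE = √(p₀(1-p₀)/n) = √(0.43×0.57/498) = 0.022185
z-statistic: z = (p̂ - p₀)/SE = (0.467 - 0.43)/0.022185 = 1.6678
Critical value: z_0.005 = ±2.576
p-value = 0.0954
Decision: fail to reject H₀ at α = 0.01

Answer: z = 1.6678, fail to reject H₀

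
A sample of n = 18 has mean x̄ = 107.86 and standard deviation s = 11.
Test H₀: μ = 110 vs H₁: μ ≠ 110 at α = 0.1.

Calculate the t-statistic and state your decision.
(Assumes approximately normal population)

df = n - 1 = 17
SE = s/√n = 11/√18 = 2.5927
t = (x̄ - μ₀)/SE = (107.86 - 110)/2.5927 = -0.8254
Critical value: t_{0.05,17} = ±1.740
p-value ≈ 0.4206
Decision: fail to reject H₀

Answer: t = -0.8254, fail to reject H₀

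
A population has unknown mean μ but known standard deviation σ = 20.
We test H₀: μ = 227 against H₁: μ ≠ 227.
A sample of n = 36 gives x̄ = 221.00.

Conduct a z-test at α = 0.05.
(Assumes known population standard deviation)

Standard error: SE = σ/√n = 20/√36 = 3.3333
z-statistic: z = (x̄ - μ₀)/SE = (221.00 - 227)/3.3333 = -1.8000
Critical value: ±1.960
p-value = 0.0719
Decision: fail to reject H₀

Answer: z = -1.8000, fail to reject H₀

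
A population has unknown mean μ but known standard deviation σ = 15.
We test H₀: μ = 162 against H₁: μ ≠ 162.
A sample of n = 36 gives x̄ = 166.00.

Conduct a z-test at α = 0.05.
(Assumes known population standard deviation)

Answer: z = 1.6000, fail to reject H₀

Derivation:
Standard error: SE = σ/√n = 15/√36 = 2.5000
z-statistic: z = (x̄ - μ₀)/SE = (166.00 - 162)/2.5000 = 1.6000
Critical value: ±1.960
p-value = 0.1096
Decision: fail to reject H₀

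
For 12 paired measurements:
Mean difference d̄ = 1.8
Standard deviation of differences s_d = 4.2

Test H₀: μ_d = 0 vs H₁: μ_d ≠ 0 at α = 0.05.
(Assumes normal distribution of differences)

Answer: t = 1.4847, fail to reject H₀

Derivation:
df = n - 1 = 11
SE = s_d/√n = 4.2/√12 = 1.2124
t = d̄/SE = 1.8/1.2124 = 1.4847
Critical value: t_{0.025,11} = ±2.201
p-value ≈ 0.1657
Decision: fail to reject H₀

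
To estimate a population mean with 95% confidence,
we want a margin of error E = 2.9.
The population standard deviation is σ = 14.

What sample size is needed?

Answer: n = 90

Derivation:
z_0.025 = 1.960
n = (z×σ/E)² = (1.960×14/2.9)²
n = 89.5307
Round up: n = 90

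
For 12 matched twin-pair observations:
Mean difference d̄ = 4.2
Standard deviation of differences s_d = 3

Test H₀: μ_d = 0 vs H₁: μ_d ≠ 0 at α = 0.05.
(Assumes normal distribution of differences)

df = n - 1 = 11
SE = s_d/√n = 3/√12 = 0.8660
t = d̄/SE = 4.2/0.8660 = 4.8499
Critical value: t_{0.025,11} = ±2.201
p-value ≈ 0.0005
Decision: reject H₀

Answer: t = 4.8499, reject H₀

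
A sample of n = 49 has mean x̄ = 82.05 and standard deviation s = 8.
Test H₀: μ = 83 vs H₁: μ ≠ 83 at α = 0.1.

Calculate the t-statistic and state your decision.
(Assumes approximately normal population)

Answer: t = -0.8312, fail to reject H₀

Derivation:
df = n - 1 = 48
SE = s/√n = 8/√49 = 1.1429
t = (x̄ - μ₀)/SE = (82.05 - 83)/1.1429 = -0.8312
Critical value: t_{0.05,48} = ±1.677
p-value ≈ 0.4100
Decision: fail to reject H₀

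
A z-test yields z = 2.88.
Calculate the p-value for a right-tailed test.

For z = 2.88:
p = P(Z > 2.88) = 1 - Φ(2.88) = 0.0020

Answer: p-value ≈ 0.0020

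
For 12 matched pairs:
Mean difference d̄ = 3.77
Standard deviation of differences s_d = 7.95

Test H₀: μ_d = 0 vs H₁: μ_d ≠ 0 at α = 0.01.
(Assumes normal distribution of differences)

df = n - 1 = 11
SE = s_d/√n = 7.95/√12 = 2.2950
t = d̄/SE = 3.77/2.2950 = 1.6427
Critical value: t_{0.005,11} = ±3.106
p-value ≈ 0.1287
Decision: fail to reject H₀

Answer: t = 1.6427, fail to reject H₀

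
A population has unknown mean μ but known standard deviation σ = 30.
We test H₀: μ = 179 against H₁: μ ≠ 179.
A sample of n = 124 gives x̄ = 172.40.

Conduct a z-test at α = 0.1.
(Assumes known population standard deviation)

Standard error: SE = σ/√n = 30/√124 = 2.6941
z-statistic: z = (x̄ - μ₀)/SE = (172.40 - 179)/2.6941 = -2.4498
Critical value: ±1.645
p-value = 0.0143
Decision: reject H₀

Answer: z = -2.4498, reject H₀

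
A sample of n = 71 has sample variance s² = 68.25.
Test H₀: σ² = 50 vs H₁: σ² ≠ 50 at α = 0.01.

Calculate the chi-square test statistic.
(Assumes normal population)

Answer: χ² = 95.5500, fail to reject H₀

Derivation:
df = n - 1 = 70
χ² = (n-1)s²/σ₀² = 70×68.25/50 = 95.5500
Critical values: χ²_{0.995,70} = 43.275, χ²_{0.005,70} = 104.215
Rejection region: χ² < 43.275 or χ² > 104.215
Decision: fail to reject H₀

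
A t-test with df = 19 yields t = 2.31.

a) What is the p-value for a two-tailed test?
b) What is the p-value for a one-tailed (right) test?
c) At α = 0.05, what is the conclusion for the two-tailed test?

Answer: a) 0.0323, b) 0.0161, c) reject H₀

Derivation:
Using t-distribution with df = 19:
a) Two-tailed: p = 2×P(T > 2.31) = 0.0323
b) One-tailed: p = P(T > 2.31) = 0.0161
c) 0.0323 < 0.05, reject H₀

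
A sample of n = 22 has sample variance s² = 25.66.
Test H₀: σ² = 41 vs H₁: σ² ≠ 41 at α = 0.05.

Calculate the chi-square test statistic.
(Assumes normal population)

Answer: χ² = 13.1429, fail to reject H₀

Derivation:
df = n - 1 = 21
χ² = (n-1)s²/σ₀² = 21×25.66/41 = 13.1429
Critical values: χ²_{0.975,21} = 10.283, χ²_{0.025,21} = 35.479
Rejection region: χ² < 10.283 or χ² > 35.479
Decision: fail to reject H₀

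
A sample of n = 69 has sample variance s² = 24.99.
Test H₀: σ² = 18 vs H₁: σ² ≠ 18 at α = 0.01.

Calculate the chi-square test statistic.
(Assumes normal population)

Answer: χ² = 94.4067, fail to reject H₀

Derivation:
df = n - 1 = 68
χ² = (n-1)s²/σ₀² = 68×24.99/18 = 94.4067
Critical values: χ²_{0.995,68} = 41.713, χ²_{0.005,68} = 101.776
Rejection region: χ² < 41.713 or χ² > 101.776
Decision: fail to reject H₀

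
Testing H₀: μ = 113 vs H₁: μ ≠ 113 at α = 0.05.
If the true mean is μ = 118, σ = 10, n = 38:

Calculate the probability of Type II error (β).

SE = σ/√n = 10/√38 = 1.6222
Critical values: μ₀ ± z_0.025×SE = 113 ± 1.960×1.6222
Acceptance region: (109.8205, 116.1795)
Under H₁ (μ = 118): z_high = (116.1795 - 118)/1.6222 = -1.1222, z_low = (109.8205 - 118)/1.6222 = -5.0422
β = P(not reject | H₁) = Φ(-1.1222) - Φ(-5.0422) ≈ 0.1309

Answer: β ≈ 0.1309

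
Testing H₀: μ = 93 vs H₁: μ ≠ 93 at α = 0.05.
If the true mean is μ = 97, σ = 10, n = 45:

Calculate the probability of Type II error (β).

Answer: β ≈ 0.2347

Derivation:
SE = σ/√n = 10/√45 = 1.4907
Critical values: μ₀ ± z_0.025×SE = 93 ± 1.960×1.4907
Acceptance region: (90.0782, 95.9218)
Under H₁ (μ = 97): z_high = (95.9218 - 97)/1.4907 = -0.7233, z_low = (90.0782 - 97)/1.4907 = -4.6433
β = P(not reject | H₁) = Φ(-0.7233) - Φ(-4.6433) ≈ 0.2347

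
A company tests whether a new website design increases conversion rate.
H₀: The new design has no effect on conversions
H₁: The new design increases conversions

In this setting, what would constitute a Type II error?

Type I error (α): Rejecting H₀ when H₀ is true
Type II error (β): Failing to reject H₀ when H₁ is true

Answer: Keeping the old design when the new one would have increased conversions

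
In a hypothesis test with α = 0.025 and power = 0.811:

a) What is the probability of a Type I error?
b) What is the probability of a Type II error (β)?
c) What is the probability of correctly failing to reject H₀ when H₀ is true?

Answer: a) 0.025, b) 0.189, c) 0.975

Derivation:
a) Type I error probability = α = 0.025
b) Power = P(reject H₀ | H₁ true) = 1 - β = 0.811, so Type II error probability = β = 1 - Power = 0.189
c) P(fail to reject H₀ | H₀ true) = 1 - α = 0.975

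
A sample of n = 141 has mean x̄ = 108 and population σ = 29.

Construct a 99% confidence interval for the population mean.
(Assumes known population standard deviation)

Answer: (101.7089, 114.2911)

Derivation:
Confidence level: 99%, α = 0.01
z_0.005 = 2.576
SE = σ/√n = 29/√141 = 2.4422
Margin of error = 2.576 × 2.4422 = 6.2911
CI: x̄ ± margin = 108 ± 6.2911
CI: (101.7089, 114.2911)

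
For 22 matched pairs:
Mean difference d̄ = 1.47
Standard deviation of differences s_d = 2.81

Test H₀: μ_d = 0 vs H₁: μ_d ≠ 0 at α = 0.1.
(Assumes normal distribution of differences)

Answer: t = 2.4537, reject H₀

Derivation:
df = n - 1 = 21
SE = s_d/√n = 2.81/√22 = 0.5991
t = d̄/SE = 1.47/0.5991 = 2.4537
Critical value: t_{0.05,21} = ±1.721
p-value ≈ 0.0230
Decision: reject H₀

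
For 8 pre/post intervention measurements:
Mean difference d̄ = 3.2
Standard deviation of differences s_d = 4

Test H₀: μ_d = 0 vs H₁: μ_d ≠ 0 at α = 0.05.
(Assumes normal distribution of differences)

df = n - 1 = 7
SE = s_d/√n = 4/√8 = 1.4142
t = d̄/SE = 3.2/1.4142 = 2.2628
Critical value: t_{0.025,7} = ±2.365
p-value ≈ 0.0581
Decision: fail to reject H₀

Answer: t = 2.2628, fail to reject H₀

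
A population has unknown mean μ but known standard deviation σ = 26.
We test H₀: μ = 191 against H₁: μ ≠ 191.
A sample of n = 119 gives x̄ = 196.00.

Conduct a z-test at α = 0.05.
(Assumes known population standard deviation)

Standard error: SE = σ/√n = 26/√119 = 2.3834
z-statistic: z = (x̄ - μ₀)/SE = (196.00 - 191)/2.3834 = 2.0978
Critical value: ±1.960
p-value = 0.0359
Decision: reject H₀

Answer: z = 2.0978, reject H₀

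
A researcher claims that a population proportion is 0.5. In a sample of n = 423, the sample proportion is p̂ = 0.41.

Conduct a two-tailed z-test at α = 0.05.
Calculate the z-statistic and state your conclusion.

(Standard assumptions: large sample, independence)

Answer: z = -3.7020, reject H₀

Derivation:
H₀: p = 0.5, H₁: p ≠ 0.5
Standard error: SE = √(p₀(1-p₀)/n) = √(0.5×0.5/423) = 0.024311
z-statistic: z = (p̂ - p₀)/SE = (0.41 - 0.5)/0.024311 = -3.7020
Critical value: z_0.025 = ±1.960
p-value = 0.0002
Decision: reject H₀ at α = 0.05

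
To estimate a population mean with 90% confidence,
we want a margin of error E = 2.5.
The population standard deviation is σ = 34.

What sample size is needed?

z_0.05 = 1.645
n = (z×σ/E)² = (1.645×34/2.5)²
n = 500.5064
Round up: n = 501

Answer: n = 501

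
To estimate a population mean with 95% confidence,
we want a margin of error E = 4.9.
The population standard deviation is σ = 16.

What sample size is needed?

Answer: n = 41

Derivation:
z_0.025 = 1.960
n = (z×σ/E)² = (1.960×16/4.9)²
n = 40.9600
Round up: n = 41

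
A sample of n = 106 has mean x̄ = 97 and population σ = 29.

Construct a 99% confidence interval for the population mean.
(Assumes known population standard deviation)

Confidence level: 99%, α = 0.01
z_0.005 = 2.576
SE = σ/√n = 29/√106 = 2.8167
Margin of error = 2.576 × 2.8167 = 7.2558
CI: x̄ ± margin = 97 ± 7.2558
CI: (89.7442, 104.2558)

Answer: (89.7442, 104.2558)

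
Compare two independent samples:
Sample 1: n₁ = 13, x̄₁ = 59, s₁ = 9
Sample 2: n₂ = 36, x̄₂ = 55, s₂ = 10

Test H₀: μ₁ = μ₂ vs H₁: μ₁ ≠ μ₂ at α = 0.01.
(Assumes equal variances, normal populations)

Pooled variance: s²_p = [12×9² + 35×10²]/(47) = 95.1489
s_p = 9.7544
SE = s_p×√(1/n₁ + 1/n₂) = 9.7544×√(1/13 + 1/36) = 3.1563
t = (x̄₁ - x̄₂)/SE = (59 - 55)/3.1563 = 1.2673
df = 47, t-critical = ±2.685
Decision: fail to reject H₀

Answer: t = 1.2673, fail to reject H₀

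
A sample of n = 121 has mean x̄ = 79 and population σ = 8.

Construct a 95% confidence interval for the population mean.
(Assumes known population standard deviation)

Confidence level: 95%, α = 0.05
z_0.025 = 1.960
SE = σ/√n = 8/√121 = 0.7273
Margin of error = 1.960 × 0.7273 = 1.4255
CI: x̄ ± margin = 79 ± 1.4255
CI: (77.5745, 80.4255)

Answer: (77.5745, 80.4255)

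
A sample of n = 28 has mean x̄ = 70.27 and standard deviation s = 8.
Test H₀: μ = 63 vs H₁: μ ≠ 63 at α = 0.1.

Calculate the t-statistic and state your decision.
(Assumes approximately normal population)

df = n - 1 = 27
SE = s/√n = 8/√28 = 1.5119
t = (x̄ - μ₀)/SE = (70.27 - 63)/1.5119 = 4.8085
Critical value: t_{0.05,27} = ±1.703
p-value ≈ 0.0001
Decision: reject H₀

Answer: t = 4.8085, reject H₀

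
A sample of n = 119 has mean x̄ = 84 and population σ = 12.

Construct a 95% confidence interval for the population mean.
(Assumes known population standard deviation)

Answer: (81.8440, 86.1560)

Derivation:
Confidence level: 95%, α = 0.05
z_0.025 = 1.960
SE = σ/√n = 12/√119 = 1.1000
Margin of error = 1.960 × 1.1000 = 2.1560
CI: x̄ ± margin = 84 ± 2.1560
CI: (81.8440, 86.1560)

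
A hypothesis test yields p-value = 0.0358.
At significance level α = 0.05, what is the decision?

Answer: reject H₀

Derivation:
Compare p-value to α:
0.0358 < 0.05
Decision: reject H₀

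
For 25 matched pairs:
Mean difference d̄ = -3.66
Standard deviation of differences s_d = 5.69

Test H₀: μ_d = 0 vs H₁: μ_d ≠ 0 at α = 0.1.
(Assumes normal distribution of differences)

Answer: t = -3.2162, reject H₀

Derivation:
df = n - 1 = 24
SE = s_d/√n = 5.69/√25 = 1.1380
t = d̄/SE = -3.66/1.1380 = -3.2162
Critical value: t_{0.05,24} = ±1.711
p-value ≈ 0.0037
Decision: reject H₀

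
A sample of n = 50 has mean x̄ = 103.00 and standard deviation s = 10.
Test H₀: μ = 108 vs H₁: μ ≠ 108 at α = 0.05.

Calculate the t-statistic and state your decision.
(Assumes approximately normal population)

Answer: t = -3.5356, reject H₀

Derivation:
df = n - 1 = 49
SE = s/√n = 10/√50 = 1.4142
t = (x̄ - μ₀)/SE = (103.00 - 108)/1.4142 = -3.5356
Critical value: t_{0.025,49} = ±2.010
p-value ≈ 0.0009
Decision: reject H₀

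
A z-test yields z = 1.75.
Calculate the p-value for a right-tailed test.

For z = 1.75:
p = P(Z > 1.75) = 1 - Φ(1.75) = 0.0401

Answer: p-value ≈ 0.0401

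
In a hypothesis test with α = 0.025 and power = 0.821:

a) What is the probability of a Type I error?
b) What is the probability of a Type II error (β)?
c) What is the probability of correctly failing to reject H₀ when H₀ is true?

a) Type I error probability = α = 0.025
b) Power = P(reject H₀ | H₁ true) = 1 - β = 0.821, so Type II error probability = β = 1 - Power = 0.179
c) P(fail to reject H₀ | H₀ true) = 1 - α = 0.975

Answer: a) 0.025, b) 0.179, c) 0.975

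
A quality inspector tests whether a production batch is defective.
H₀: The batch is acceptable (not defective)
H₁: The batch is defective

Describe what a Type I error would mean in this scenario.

Answer: Rejecting an acceptable batch

Derivation:
Type I error (α): Rejecting H₀ when H₀ is true
Type II error (β): Failing to reject H₀ when H₁ is true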